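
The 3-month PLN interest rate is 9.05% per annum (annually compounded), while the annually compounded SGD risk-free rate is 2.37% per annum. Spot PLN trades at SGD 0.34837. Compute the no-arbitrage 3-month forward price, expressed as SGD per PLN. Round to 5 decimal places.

0.34291

T = 3/12 years.
SGD accumulates by (1 + 0.0237)^(3/12) = 1.0058731.
Growth of 1 PLN over T: (1 + 0.0905)^(3/12) = 1.0218953.
CIP: F = S · (grow SGD)/(grow PLN) = 0.34837 × 1.0058731/1.0218953 = 0.3429079 SGD per PLN.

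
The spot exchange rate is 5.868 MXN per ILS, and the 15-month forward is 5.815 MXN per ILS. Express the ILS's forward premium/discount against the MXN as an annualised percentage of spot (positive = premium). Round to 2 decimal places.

T = 15/12 years.
Period premium: (5.815 − 5.868)/5.868 = -0.0090320.
Per annum: -0.0090320 / (15/12) = -0.007226 = -0.72%.

-0.72%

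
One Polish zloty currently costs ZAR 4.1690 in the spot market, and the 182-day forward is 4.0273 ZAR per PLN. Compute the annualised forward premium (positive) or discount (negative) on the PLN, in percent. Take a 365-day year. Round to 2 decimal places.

-6.82%

T = 182/365 years.
Period premium: (4.0273 − 4.169)/4.169 = -0.0339890.
×(1/T) gives -6.82% p.a.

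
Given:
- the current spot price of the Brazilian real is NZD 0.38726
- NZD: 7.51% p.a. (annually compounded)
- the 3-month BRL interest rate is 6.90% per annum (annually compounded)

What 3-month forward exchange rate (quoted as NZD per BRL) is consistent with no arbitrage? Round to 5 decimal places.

T = 3/12 years.
NZD growth factor: (1 + 0.0751)^(3/12) = 1.0182683.
BRL accumulates by (1 + 0.0690)^(3/12) = 1.0168208.
So F = 0.38726 × 1.0182683 / 1.0168208 = 0.3878113 (NZD/BRL).

0.38781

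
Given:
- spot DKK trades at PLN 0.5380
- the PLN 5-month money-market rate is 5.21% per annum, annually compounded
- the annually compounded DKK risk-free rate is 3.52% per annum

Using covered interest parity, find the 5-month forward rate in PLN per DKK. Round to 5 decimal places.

0.54164

T = 5/12 years.
PLN growth factor: (1 + 0.0521)^(5/12) = 1.0213872.
DKK accumulates by (1 + 0.0352)^(5/12) = 1.0145188.
So F = 0.538 × 1.0213872 / 1.0145188 = 0.5416423 (PLN/DKK).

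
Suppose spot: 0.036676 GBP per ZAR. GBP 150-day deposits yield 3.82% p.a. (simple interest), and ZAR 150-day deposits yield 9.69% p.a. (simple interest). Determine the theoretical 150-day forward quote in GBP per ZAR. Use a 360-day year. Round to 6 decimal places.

T = 150/360 years.
GBP growth factor: 1 + 0.0382×150/360 = 1.0159167.
ZAR accumulates by 1 + 0.0969×150/360 = 1.040375.
CIP: F = S · (grow GBP)/(grow ZAR) = 0.036676 × 1.0159167/1.040375 = 0.03581378 GBP per ZAR.

0.035814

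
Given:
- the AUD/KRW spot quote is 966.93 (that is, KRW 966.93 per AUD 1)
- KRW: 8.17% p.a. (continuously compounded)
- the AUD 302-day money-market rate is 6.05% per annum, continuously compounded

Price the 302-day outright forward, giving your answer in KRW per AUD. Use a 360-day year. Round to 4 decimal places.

984.2801

T = 302/360 years.
Growth of 1 KRW over T: e^(0.0817×302/360) = 1.070940487.
AUD growth factor: e^(0.0605×302/360) = 1.052062768.
Forward (KRW per AUD) = 966.93 × 1.070940487 / 1.052062768 = 984.280137.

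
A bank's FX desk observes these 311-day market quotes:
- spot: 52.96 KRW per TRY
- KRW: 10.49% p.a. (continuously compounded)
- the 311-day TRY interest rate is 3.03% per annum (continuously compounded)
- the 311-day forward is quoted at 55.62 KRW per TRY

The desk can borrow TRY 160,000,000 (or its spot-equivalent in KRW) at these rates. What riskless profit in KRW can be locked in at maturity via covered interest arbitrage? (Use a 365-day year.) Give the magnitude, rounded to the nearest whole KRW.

KRW 133,909,233

T = 311/365 years.
Route A — deposit TRY, sell forward: 160,000,000 × 1.026153412345 × 55.62 = KRW 9,131,944,447.14.
Route B — convert at spot, deposit KRW: 160,000,000 × 52.96 × 1.093496705082 = KRW 9,265,853,680.18.
The quoted forward undervalues TRY, so borrow TRY, convert to KRW at spot, deposit the KRW at 10.49%, and buy TRY forward at 55.62 to cover the loan.
The gap between the two covered legs is KRW 133,909,233.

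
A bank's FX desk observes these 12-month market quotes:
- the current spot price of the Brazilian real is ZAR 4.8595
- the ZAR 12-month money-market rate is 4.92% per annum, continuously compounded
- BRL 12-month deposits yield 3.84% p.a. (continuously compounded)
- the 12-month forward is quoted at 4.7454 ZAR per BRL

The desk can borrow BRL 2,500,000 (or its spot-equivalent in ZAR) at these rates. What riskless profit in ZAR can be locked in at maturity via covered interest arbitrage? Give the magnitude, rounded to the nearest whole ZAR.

ZAR 433,498

T = 1 year.
Route A — deposit BRL, sell forward: 2,500,000 × 1.0391468085 × 4.7454 = ZAR 12,327,918.16.
Route B — convert at spot, deposit ZAR: 2,500,000 × 4.8595 × 1.0504304158 = ZAR 12,761,416.51.
The quoted forward undervalues BRL, so borrow BRL, convert to ZAR at spot, deposit the ZAR at 4.92%, and buy BRL forward at 4.7454 to cover the loan.
Arbitrage profit = |12,327,918.16 − 12,761,416.51| = ZAR 433,498.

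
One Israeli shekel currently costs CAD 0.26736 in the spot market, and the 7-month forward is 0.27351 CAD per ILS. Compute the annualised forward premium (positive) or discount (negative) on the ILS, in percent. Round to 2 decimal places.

T = 7/12 years.
Period premium: (0.27351 − 0.26736)/0.26736 = 0.0230027.
Per annum: 0.0230027 / (7/12) = 0.039433 = 3.94%.

+3.94%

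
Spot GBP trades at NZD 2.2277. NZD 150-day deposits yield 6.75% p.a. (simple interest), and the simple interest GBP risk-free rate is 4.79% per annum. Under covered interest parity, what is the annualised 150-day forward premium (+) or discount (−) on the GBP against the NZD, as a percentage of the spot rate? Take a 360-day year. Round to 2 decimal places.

+1.92%

T = 150/360 years.
F = S · g_NZD/g_GBP = 2.2277 × 1.028125/1.0199583 = 2.2455370.
Annualised premium = (F − S)/S × (1/T) = (2.2455370 − 2.2277)/2.2277 ÷ (150/360) = 1.92%.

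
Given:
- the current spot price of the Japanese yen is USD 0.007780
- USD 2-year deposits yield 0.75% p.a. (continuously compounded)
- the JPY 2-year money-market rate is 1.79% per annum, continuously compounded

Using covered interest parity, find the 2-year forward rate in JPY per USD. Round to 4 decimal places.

T = 2 years.
USD growth factor: e^(0.0075×2) = 1.015113065.
JPY accumulates by e^(0.0179×2) = 1.036448536.
So F = 0.00778 × 1.015113065 / 1.036448536 = 0.00761984736 (USD/JPY).
Invert for JPY per USD: 1 / 0.00761984736 = 131.2362.

131.2362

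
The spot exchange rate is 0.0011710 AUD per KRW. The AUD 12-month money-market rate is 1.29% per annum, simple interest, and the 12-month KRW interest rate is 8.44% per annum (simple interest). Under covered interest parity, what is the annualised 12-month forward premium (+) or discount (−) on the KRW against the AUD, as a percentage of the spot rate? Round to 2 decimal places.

-6.59%

T = 1 year.
F = S · g_AUD/g_KRW = 0.001171 × 1.012900/1.084400 = 0.0010937900.
(F − S)/S ÷ T = (0.0010937900 − 0.001171)/0.001171/1 = -0.065935 → -6.59%.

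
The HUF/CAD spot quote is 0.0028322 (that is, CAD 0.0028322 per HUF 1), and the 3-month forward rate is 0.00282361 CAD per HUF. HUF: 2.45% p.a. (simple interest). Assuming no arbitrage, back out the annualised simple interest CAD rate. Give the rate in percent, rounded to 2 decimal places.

T = 3/12 years.
CIP gives F = S · g_CAD/g_HUF, so g_CAD/g_HUF = 0.00282361/0.0028322 = 0.9969670.
HUF growth factor: 1 + 0.0245×3/12 = 1.006125.
Hence g_CAD = 1.0030734.
(1.0030734 − 1)/T = 0.012294, i.e. 1.23%.

1.23%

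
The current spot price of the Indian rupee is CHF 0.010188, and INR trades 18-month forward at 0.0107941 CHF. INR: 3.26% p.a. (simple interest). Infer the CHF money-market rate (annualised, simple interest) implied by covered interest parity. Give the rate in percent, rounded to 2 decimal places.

7.42%

T = 18/12 years.
CIP gives F = S · g_CHF/g_INR, so g_CHF/g_INR = 0.0107941/0.010188 = 1.0594916.
INR growth factor: 1 + 0.0326×18/12 = 1.048900.
So the CHF growth factor = 1.1113007.
(1.1113007 − 1)/T = 0.074200, i.e. 7.42%.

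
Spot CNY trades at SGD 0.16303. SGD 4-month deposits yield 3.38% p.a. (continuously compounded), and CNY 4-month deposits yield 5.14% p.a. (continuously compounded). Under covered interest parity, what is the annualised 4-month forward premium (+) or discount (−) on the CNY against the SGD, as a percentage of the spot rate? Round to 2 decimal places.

T = 4/12 years.
No-arbitrage forward: 0.16303 × 1.0113304 / 1.017281 = 0.16207635 SGD/CNY.
Annualised premium = (F − S)/S × (1/T) = (0.16207635 − 0.16303)/0.16303 ÷ (4/12) = -1.75%.

-1.75%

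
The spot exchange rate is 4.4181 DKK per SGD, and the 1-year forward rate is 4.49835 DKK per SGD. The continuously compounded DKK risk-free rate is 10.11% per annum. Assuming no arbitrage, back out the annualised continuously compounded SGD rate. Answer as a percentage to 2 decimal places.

8.31%

T = 1 year.
CIP gives F = S · g_DKK/g_SGD, so g_DKK/g_SGD = 4.49835/4.4181 = 1.0181639.
DKK growth factor: e^(0.1011×1) = 1.1063873.
That pins the SGD growth at 1.0866495.
r = ln(1.0866495)/1 = 0.083099 → 8.31%.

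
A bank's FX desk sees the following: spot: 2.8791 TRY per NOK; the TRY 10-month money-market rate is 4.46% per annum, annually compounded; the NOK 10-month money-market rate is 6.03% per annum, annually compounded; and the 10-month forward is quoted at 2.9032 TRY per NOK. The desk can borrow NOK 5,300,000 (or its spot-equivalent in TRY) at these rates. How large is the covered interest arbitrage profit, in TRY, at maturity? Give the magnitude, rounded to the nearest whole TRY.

T = 10/12 years.
Invest the NOK and cover forward: 5,300,000 × 1.0500032287 × 2.9032 = TRY 16,156,357.68.
Convert at spot and invest in TRY: 5,300,000 × 2.8791 × 1.0370308702 = TRY 15,824,292.57.
The quoted forward overvalues NOK, so borrow TRY, buy NOK at spot, deposit the NOK at 6.03%, and sell the proceeds forward at 2.9032.
The gap between the two covered legs is TRY 332,065.

TRY 332,065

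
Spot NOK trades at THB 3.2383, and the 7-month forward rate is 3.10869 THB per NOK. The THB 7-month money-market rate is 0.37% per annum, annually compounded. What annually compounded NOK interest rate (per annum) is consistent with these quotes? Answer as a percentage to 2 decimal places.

7.65%

T = 7/12 years.
F/S = 3.10869/3.2383 = 0.9599759 = (growth of THB) / (growth of NOK).
The THB side grows by (1 + 0.0037)^(7/12) = 1.0021567.
That pins the NOK growth at 1.0439394.
Annualise: 1.0439394^(12/7) − 1 = 0.076502 = 7.65%.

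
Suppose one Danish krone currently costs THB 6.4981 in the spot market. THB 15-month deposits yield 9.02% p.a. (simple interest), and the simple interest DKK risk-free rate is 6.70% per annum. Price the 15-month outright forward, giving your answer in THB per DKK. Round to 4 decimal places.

T = 15/12 years.
THB accumulates by 1 + 0.0902×15/12 = 1.112750.
DKK accumulates by 1 + 0.0670×15/12 = 1.083750.
CIP: F = S · (grow THB)/(grow DKK) = 6.4981 × 1.112750/1.083750 = 6.671982 THB per DKK.

6.6720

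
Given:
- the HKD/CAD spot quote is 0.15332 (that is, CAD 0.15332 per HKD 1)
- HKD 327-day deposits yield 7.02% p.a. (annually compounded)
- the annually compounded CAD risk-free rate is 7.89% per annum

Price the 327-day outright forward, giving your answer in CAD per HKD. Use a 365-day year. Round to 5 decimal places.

T = 327/365 years.
Growth of 1 CAD over T: (1 + 0.0789)^(327/365) = 1.0704035.
HKD growth factor: (1 + 0.0702)^(327/365) = 1.0626674.
Forward (CAD per HKD) = 0.15332 × 1.0704035 / 1.0626674 = 0.1544362.

0.15444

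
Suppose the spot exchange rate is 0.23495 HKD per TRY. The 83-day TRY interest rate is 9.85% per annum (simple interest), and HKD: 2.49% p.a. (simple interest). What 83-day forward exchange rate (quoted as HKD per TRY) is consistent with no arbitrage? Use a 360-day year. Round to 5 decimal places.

T = 83/360 years.
HKD growth factor: 1 + 0.0249×83/360 = 1.0057408.
TRY growth factor: 1 + 0.0985×83/360 = 1.0227097.
CIP: F = S · (grow HKD)/(grow TRY) = 0.23495 × 1.0057408/1.0227097 = 0.2310517 HKD per TRY.

0.23105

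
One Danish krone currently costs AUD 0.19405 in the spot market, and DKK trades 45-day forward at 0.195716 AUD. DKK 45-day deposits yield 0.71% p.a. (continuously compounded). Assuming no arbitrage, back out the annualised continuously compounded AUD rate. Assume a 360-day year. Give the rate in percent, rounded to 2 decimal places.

T = 45/360 years.
CIP gives F = S · g_AUD/g_DKK, so g_AUD/g_DKK = 0.195716/0.19405 = 1.0085854.
DKK growth factor: e^(0.0071×45/360) = 1.0008879.
Hence g_AUD = 1.0094809.
r = ln(1.0094809)/(45/360) = 0.075490 → 7.55%.

7.55%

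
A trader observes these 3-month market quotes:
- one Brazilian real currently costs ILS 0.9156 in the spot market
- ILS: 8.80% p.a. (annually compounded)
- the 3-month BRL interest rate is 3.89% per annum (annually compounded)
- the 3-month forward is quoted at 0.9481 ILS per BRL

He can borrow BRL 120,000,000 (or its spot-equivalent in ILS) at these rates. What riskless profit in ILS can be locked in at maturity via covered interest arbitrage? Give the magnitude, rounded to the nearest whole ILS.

ILS 2,649,370

T = 3/12 years.
Invest the BRL and cover forward: 120,000,000 × 1.00958627203 × 0.9481 = ILS 114,862,649.34.
Convert at spot and invest in ILS: 120,000,000 × 0.9156 × 1.02130915243 = ILS 112,213,279.20.
The quoted forward overvalues BRL, so borrow ILS, buy BRL at spot, deposit the BRL at 3.89%, and sell the proceeds forward at 0.9481.
Profit = 114,862,649.34 − 112,213,279.20 = ILS 2,649,370.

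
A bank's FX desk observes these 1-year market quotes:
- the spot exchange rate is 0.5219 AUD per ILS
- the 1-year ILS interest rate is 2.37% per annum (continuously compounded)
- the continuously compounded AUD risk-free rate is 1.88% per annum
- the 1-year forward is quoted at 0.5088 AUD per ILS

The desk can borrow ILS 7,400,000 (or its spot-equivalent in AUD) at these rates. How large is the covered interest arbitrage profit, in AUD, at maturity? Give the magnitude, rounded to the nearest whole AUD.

AUD 79,934

T = 1 year.
Route A — deposit ILS, sell forward: 7,400,000 × 1.023983077 × 0.5088 = AUD 3,855,419.16.
Route B — convert at spot, deposit AUD: 7,400,000 × 0.5219 × 1.018977833 = AUD 3,935,353.53.
The quoted forward undervalues ILS, so borrow ILS, convert to AUD at spot, deposit the AUD at 1.88%, and buy ILS forward at 0.5088 to cover the loan.
Arbitrage profit = |3,855,419.16 − 3,935,353.53| = AUD 79,934.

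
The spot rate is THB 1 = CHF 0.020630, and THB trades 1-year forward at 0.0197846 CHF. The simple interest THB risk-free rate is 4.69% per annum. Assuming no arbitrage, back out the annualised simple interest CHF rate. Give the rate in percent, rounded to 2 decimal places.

T = 1 year.
CIP gives F = S · g_CHF/g_THB, so g_CHF/g_THB = 0.0197846/0.02063 = 0.9590208.
The THB side grows by 1 + 0.0469×1 = 1.046900.
So the CHF growth factor = 1.0039989.
r = (1.0039989 − 1)/1 = 0.003999 → 0.40%.

0.40%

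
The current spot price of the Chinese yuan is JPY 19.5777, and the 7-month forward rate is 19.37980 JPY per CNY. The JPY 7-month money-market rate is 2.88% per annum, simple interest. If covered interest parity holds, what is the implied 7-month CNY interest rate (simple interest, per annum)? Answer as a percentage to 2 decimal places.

T = 7/12 years.
By CIP, F/S equals the JPY-to-CNY growth ratio: 19.3798/19.5777 = 0.9898916.
JPY growth factor: 1 + 0.0288×7/12 = 1.016800.
Hence g_CNY = 1.0271832.
r = (1.0271832 − 1)/(7/12) = 0.046600 → 4.66%.

4.66%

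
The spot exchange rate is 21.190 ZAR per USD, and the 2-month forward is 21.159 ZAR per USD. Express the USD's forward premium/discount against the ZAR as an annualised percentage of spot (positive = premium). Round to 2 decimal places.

-0.88%

T = 2/12 years.
USD trades forward at -0.14630% vs spot over the period.
×(1/T) gives -0.88% p.a.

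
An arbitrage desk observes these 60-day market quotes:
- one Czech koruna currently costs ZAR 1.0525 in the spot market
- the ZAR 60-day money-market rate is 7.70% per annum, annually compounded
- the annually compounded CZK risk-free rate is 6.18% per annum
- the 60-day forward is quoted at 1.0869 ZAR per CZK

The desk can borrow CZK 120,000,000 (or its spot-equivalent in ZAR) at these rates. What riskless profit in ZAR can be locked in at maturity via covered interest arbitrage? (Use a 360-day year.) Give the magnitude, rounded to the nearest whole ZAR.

T = 60/360 years.
Invest the CZK and cover forward: 120,000,000 × 1.01004437298 × 1.0869 = ZAR 131,738,067.48.
Convert at spot and invest in ZAR: 120,000,000 × 1.0525 × 1.01243997372 = ZAR 127,871,168.68.
The quoted forward overvalues CZK, so borrow ZAR, buy CZK at spot, deposit the CZK at 6.18%, and sell the proceeds forward at 1.0869.
The gap between the two covered legs is ZAR 3,866,899.

ZAR 3,866,899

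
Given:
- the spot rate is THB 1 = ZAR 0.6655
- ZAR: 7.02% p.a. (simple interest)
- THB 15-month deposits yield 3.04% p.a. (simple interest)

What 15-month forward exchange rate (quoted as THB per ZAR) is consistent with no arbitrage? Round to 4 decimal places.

1.4339

T = 15/12 years.
Growth of 1 ZAR over T: 1 + 0.0702×15/12 = 1.087750.
THB accumulates by 1 + 0.0304×15/12 = 1.038000.
So F = 0.6655 × 1.087750 / 1.038000 = 0.6973966 (ZAR/THB).
Quoted the other way: 1/0.6973966 = 1.4339 THB per ZAR.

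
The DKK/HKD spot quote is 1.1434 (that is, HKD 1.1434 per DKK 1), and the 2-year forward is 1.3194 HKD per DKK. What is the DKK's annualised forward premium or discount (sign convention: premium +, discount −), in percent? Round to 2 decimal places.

+7.70%

T = 2 years.
(F − S)/S = (1.3194 − 1.1434)/1.1434 = 0.1539269.
Annualise by dividing by T: 0.1539269 / 2 = 0.076963 → 7.70%.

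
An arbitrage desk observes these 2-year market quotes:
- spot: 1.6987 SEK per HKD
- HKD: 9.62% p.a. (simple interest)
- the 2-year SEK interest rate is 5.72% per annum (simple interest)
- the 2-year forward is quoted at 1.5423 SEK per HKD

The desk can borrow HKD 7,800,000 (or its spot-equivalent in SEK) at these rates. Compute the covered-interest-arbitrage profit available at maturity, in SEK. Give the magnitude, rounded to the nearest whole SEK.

SEK 421,144

T = 2 years.
Invest the HKD and cover forward: 7,800,000 × 1.192400 × 1.5423 = SEK 14,344,500.46.
Convert at spot and invest in SEK: 7,800,000 × 1.6987 × 1.114400 = SEK 14,765,643.98.
The quoted forward undervalues HKD, so borrow HKD, convert to SEK at spot, deposit the SEK at 5.72%, and buy HKD forward at 1.5423 to cover the loan.
Arbitrage profit = |14,344,500.46 − 14,765,643.98| = SEK 421,144.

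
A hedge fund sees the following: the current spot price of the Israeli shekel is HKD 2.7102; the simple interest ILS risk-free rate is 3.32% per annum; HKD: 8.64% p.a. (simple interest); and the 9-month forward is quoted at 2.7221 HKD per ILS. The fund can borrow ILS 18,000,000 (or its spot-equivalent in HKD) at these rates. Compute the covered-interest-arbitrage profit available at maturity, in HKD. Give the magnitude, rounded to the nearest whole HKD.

HKD 1,726,932

T = 9/12 years.
Route A — deposit ILS, sell forward: 18,000,000 × 1.024900 × 2.7221 = HKD 50,217,845.22.
Route B — convert at spot, deposit HKD: 18,000,000 × 2.7102 × 1.064800 = HKD 51,944,777.28.
The quoted forward undervalues ILS, so borrow ILS, convert to HKD at spot, deposit the HKD at 8.64%, and buy ILS forward at 2.7221 to cover the loan.
The gap between the two covered legs is HKD 1,726,932.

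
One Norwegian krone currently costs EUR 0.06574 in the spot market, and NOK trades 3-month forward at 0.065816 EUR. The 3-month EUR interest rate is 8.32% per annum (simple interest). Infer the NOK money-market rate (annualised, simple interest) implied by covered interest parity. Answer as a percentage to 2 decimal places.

T = 3/12 years.
F/S = 0.065816/0.06574 = 1.0011561 = (growth of EUR) / (growth of NOK).
EUR growth factor: 1 + 0.0832×3/12 = 1.020800.
So the NOK growth factor = 1.0196212.
(1.0196212 − 1)/T = 0.078485, i.e. 7.85%.

7.85%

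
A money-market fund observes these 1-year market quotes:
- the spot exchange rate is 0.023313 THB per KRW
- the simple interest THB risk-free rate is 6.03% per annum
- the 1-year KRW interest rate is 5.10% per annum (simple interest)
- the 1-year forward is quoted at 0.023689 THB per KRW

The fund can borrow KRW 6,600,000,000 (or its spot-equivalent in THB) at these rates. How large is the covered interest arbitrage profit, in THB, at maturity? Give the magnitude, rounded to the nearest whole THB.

THB 1,177,210

T = 1 year.
Invest the KRW and cover forward: 6,600,000,000 × 1.051000 × 0.023689 = THB 164,321,117.40.
Convert at spot and invest in THB: 6,600,000,000 × 0.023313 × 1.060300 = THB 163,143,907.74.
The quoted forward overvalues KRW, so borrow THB, buy KRW at spot, deposit the KRW at 5.10%, and sell the proceeds forward at 0.023689.
Arbitrage profit = |164,321,117.40 − 163,143,907.74| = THB 1,177,210.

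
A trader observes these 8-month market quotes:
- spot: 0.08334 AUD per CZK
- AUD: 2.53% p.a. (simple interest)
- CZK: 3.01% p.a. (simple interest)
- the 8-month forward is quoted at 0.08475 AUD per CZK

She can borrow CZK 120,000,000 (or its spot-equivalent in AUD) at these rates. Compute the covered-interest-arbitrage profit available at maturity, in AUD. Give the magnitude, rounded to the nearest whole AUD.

T = 8/12 years.
Invest the CZK and cover forward: 120,000,000 × 1.0200666667 × 0.08475 = AUD 10,374,078.00.
Convert at spot and invest in AUD: 120,000,000 × 0.08334 × 1.0168666667 = AUD 10,169,480.16.
The quoted forward overvalues CZK, so borrow AUD, buy CZK at spot, deposit the CZK at 3.01%, and sell the proceeds forward at 0.08475.
Arbitrage profit = |10,374,078.00 − 10,169,480.16| = AUD 204,598.

AUD 204,598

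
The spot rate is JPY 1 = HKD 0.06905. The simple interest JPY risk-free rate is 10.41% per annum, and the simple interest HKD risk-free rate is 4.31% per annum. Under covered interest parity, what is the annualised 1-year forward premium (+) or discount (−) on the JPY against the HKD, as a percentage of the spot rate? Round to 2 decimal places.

T = 1 year.
No-arbitrage forward: 0.06905 × 1.043100 / 1.104100 = 0.06523508 HKD/JPY.
(F − S)/S ÷ T = (0.06523508 − 0.06905)/0.06905/1 = -0.055249 → -5.52%.

-5.52%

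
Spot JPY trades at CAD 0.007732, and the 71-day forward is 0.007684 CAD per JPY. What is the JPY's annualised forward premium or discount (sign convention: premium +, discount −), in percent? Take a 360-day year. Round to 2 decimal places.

-3.15%

T = 71/360 years.
(F − S)/S = (0.007684 − 0.007732)/0.007732 = -0.0062080.
×(1/T) gives -3.15% p.a.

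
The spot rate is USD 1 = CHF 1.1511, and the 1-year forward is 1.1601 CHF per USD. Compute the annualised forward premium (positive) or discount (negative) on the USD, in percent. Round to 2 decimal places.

+0.78%

T = 1 year.
Period premium: (1.1601 − 1.1511)/1.1511 = 0.0078186.
×(1/T) gives 0.78% p.a.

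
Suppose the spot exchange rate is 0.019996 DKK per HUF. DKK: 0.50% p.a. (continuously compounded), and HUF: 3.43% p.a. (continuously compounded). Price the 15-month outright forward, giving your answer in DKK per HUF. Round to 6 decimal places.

0.019277

T = 15/12 years.
Growth of 1 DKK over T: e^(0.0050×15/12) = 1.0062696.
HUF growth factor: e^(0.0343×15/12) = 1.0438074.
So F = 0.019996 × 1.0062696 / 1.0438074 = 0.01927690 (DKK/HUF).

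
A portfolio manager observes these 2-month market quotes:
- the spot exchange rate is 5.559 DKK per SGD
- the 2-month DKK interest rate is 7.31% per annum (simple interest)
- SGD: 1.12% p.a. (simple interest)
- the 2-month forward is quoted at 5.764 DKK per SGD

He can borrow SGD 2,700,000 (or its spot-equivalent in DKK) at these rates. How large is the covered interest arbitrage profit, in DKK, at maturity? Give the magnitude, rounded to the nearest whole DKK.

DKK 399,687

T = 2/12 years.
Keep in SGD, deliver into the forward: 2,700,000·1.0018666667·5.764 = DKK 15,591,850.56.
Swap to DKK now, deposit: 2,700,000·5.559·1.0121833333 = DKK 15,192,163.30.
The quoted forward overvalues SGD, so borrow DKK, buy SGD at spot, deposit the SGD at 1.12%, and sell the proceeds forward at 5.764.
Arbitrage profit = |15,591,850.56 − 15,192,163.30| = DKK 399,687.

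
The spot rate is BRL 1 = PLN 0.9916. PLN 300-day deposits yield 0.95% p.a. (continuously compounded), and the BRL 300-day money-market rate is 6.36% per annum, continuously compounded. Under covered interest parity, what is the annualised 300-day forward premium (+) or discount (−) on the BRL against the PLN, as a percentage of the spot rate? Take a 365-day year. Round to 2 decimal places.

T = 300/365 years.
No-arbitrage forward: 0.9916 × 1.0078388 / 1.0536644 = 0.9484737 PLN/BRL.
Annualised premium = (F − S)/S × (1/T) = (0.9484737 − 0.9916)/0.9916 ÷ (300/365) = -5.29%.

-5.29%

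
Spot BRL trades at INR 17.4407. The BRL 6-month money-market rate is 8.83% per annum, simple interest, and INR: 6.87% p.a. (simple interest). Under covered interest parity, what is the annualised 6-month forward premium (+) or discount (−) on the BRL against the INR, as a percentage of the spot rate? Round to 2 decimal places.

T = 6/12 years.
F = S · g_INR/g_BRL = 17.4407 × 1.034350/1.044150 = 17.2770081.
(F − S)/S ÷ T = (17.2770081 − 17.4407)/17.4407/(6/12) = -0.018771 → -1.88%.

-1.88%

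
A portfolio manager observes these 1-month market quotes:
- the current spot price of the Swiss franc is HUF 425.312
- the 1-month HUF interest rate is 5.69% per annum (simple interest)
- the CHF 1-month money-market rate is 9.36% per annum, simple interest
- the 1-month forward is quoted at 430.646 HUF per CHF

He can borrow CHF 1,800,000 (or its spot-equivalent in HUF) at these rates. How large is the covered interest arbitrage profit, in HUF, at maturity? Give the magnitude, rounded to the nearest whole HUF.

HUF 12,017,432

T = 1/12 years.
Keep in CHF, deliver into the forward: 1,800,000·1.007800·430.646 = HUF 781,209,069.84.
Swap to HUF now, deposit: 1,800,000·425.312·1.00474166667 = HUF 769,191,637.92.
The quoted forward overvalues CHF, so borrow HUF, buy CHF at spot, deposit the CHF at 9.36%, and sell the proceeds forward at 430.646.
The gap between the two covered legs is HUF 12,017,432.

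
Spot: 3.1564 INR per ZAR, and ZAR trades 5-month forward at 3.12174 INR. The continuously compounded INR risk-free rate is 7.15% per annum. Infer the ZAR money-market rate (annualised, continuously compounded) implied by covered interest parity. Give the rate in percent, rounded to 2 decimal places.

9.80%

T = 5/12 years.
By CIP, F/S equals the INR-to-ZAR growth ratio: 3.12174/3.1564 = 0.9890191.
INR growth factor: e^(0.0715×5/12) = 1.0302399.
Hence g_ZAR = 1.0416785.
Take logs: ln 1.0416785 / (5/12) = 0.098000, so 9.80%.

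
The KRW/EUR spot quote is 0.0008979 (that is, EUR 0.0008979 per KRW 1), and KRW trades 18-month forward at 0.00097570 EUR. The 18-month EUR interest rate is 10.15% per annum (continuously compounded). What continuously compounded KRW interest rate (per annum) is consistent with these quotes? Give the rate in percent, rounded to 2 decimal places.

4.61%

T = 18/12 years.
CIP gives F = S · g_EUR/g_KRW, so g_EUR/g_KRW = 0.0009757/0.0008979 = 1.0866466.
The EUR side grows by e^(0.1015×18/12) = 1.1644513.
So the KRW growth factor = 1.0716007.
r = ln(1.0716007)/(18/12) = 0.046102 → 4.61%.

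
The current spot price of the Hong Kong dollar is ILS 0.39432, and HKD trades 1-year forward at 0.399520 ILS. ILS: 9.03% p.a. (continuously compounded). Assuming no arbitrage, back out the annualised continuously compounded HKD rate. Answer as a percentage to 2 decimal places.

7.72%

T = 1 year.
CIP gives F = S · g_ILS/g_HKD, so g_ILS/g_HKD = 0.39952/0.39432 = 1.0131873.
The ILS side grows by e^(0.0903×1) = 1.0945026.
That pins the HKD growth at 1.0802569.
Take logs: ln 1.0802569 / 1 = 0.077199, so 7.72%.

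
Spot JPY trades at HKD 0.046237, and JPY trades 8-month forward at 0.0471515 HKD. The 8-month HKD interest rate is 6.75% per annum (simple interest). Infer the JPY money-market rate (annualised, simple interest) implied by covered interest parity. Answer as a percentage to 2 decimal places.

3.71%

T = 8/12 years.
CIP gives F = S · g_HKD/g_JPY, so g_HKD/g_JPY = 0.0471515/0.046237 = 1.0197785.
HKD growth factor: 1 + 0.0675×8/12 = 1.045000.
That pins the JPY growth at 1.0247323.
(1.0247323 − 1)/T = 0.037098, i.e. 3.71%.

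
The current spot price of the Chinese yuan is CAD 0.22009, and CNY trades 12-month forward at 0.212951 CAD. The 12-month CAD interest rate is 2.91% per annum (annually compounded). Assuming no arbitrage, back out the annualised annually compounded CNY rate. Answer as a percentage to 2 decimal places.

6.36%

T = 1 year.
F/S = 0.212951/0.22009 = 0.9675633 = (growth of CAD) / (growth of CNY).
The CAD side grows by (1 + 0.0291)^1 = 1.029100.
Hence g_CNY = 1.0635997.
Annualise: 1.0635997^(1/1) − 1 = 0.063600 = 6.36%.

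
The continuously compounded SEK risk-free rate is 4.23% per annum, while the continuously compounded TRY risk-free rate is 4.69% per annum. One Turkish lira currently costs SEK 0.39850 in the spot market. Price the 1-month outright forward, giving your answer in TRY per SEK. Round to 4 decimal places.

2.5104

T = 1/12 years.
Growth of 1 SEK over T: e^(0.0423×1/12) = 1.0035312.
TRY accumulates by e^(0.0469×1/12) = 1.003916.
Forward (SEK per TRY) = 0.3985 × 1.0035312 / 1.003916 = 0.3983473.
Quoted the other way: 1/0.3983473 = 2.5104 TRY per SEK.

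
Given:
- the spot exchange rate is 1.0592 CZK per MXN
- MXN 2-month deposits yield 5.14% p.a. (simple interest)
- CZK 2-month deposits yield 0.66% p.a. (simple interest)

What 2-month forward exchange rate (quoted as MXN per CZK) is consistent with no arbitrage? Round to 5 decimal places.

T = 2/12 years.
CZK accumulates by 1 + 0.0066×2/12 = 1.001100.
Growth of 1 MXN over T: 1 + 0.0514×2/12 = 1.0085667.
Forward (CZK per MXN) = 1.0592 × 1.001100 / 1.0085667 = 1.051358.
Quoted the other way: 1/1.051358 = 0.95115 MXN per CZK.

0.95115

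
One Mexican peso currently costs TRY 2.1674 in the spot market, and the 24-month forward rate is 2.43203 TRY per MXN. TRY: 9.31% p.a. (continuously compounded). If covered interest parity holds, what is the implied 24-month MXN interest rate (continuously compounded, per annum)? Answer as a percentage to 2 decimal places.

T = 2 years.
F/S = 2.43203/2.1674 = 1.1220956 = (growth of TRY) / (growth of MXN).
The TRY side grows by e^(0.0931×2) = 1.2046632.
So the MXN growth factor = 1.0735834.
Take logs: ln 1.0735834 / 2 = 0.035501, so 3.55%.

3.55%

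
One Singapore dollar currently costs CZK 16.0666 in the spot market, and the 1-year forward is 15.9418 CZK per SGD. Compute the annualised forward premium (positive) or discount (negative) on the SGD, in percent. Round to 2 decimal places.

T = 1 year.
SGD trades forward at -0.77677% vs spot over the period.
Per annum: -0.0077677 / 1 = -0.007768 = -0.78%.

-0.78%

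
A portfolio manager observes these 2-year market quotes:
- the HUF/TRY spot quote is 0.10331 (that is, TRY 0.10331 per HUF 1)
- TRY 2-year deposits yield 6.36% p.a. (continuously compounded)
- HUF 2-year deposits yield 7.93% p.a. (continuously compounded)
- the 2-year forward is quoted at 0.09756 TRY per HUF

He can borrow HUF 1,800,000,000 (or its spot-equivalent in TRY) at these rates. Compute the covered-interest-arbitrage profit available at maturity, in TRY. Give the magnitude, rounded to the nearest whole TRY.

T = 2 years.
Keep in HUF, deliver into the forward: 1,800,000,000·1.17186910528·0.09756 = TRY 205,789,589.84.
Swap to TRY now, deposit: 1,800,000,000·0.10331·1.13564412389 = TRY 211,182,109.99.
The quoted forward undervalues HUF, so borrow HUF, convert to TRY at spot, deposit the TRY at 6.36%, and buy HUF forward at 0.09756 to cover the loan.
Arbitrage profit = |205,789,589.84 − 211,182,109.99| = TRY 5,392,520.

TRY 5,392,520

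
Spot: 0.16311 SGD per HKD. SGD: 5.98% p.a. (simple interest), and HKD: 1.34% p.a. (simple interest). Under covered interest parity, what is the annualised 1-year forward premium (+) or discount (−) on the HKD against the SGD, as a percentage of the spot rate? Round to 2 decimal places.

+4.58%

T = 1 year.
F = S · g_SGD/g_HKD = 0.16311 × 1.059800/1.013400 = 0.17057823.
(F − S)/S ÷ T = (0.17057823 − 0.16311)/0.16311/1 = 0.045786 → 4.58%.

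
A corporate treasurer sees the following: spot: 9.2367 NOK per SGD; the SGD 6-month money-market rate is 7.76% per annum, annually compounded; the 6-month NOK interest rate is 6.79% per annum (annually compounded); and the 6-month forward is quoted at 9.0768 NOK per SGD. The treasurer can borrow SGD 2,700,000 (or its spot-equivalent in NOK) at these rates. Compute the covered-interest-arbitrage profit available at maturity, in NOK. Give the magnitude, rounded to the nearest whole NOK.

NOK 331,387

T = 6/12 years.
Keep in SGD, deliver into the forward: 2,700,000·1.0380751418·9.0768 = NOK 25,440,481.21.
Swap to NOK now, deposit: 2,700,000·9.2367·1.0333924714 = NOK 25,771,867.85.
The quoted forward undervalues SGD, so borrow SGD, convert to NOK at spot, deposit the NOK at 6.79%, and buy SGD forward at 9.0768 to cover the loan.
Arbitrage profit = |25,440,481.21 − 25,771,867.85| = NOK 331,387.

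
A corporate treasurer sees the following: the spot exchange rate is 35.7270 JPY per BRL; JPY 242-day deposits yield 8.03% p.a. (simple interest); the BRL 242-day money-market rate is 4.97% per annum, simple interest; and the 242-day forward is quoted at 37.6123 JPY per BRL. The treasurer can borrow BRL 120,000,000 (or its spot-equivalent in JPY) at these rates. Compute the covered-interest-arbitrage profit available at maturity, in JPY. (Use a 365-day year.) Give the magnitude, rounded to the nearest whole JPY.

JPY 146,710,414

T = 242/365 years.
Route A — deposit BRL, sell forward: 120,000,000 × 1.032951780822 × 37.6123 = JPY 4,662,203,071.90.
Route B — convert at spot, deposit JPY: 120,000,000 × 35.7270 × 1.053240 = JPY 4,515,492,657.60.
The quoted forward overvalues BRL, so borrow JPY, buy BRL at spot, deposit the BRL at 4.97%, and sell the proceeds forward at 37.6123.
Profit = 4,662,203,071.90 − 4,515,492,657.60 = JPY 146,710,414.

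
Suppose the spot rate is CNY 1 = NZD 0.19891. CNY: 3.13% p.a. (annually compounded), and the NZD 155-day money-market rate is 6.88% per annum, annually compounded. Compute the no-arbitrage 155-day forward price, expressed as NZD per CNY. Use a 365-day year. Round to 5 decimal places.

T = 155/365 years.
Growth of 1 NZD over T: (1 + 0.0688)^(155/365) = 1.0286582.
Growth of 1 CNY over T: (1 + 0.0313)^(155/365) = 1.013174.
So F = 0.19891 × 1.0286582 / 1.013174 = 0.2019499 (NZD/CNY).

0.20195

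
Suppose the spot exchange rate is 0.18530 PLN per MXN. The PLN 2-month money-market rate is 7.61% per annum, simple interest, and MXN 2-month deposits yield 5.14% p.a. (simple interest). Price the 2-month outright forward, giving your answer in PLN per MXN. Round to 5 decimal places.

0.18606

T = 2/12 years.
PLN accumulates by 1 + 0.0761×2/12 = 1.0126833.
MXN growth factor: 1 + 0.0514×2/12 = 1.0085667.
Forward (PLN per MXN) = 0.1853 × 1.0126833 / 1.0085667 = 0.1860563.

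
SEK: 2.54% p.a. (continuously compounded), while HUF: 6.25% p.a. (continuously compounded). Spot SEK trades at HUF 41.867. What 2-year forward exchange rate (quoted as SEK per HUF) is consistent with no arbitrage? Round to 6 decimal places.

0.022177

T = 2 years.
HUF accumulates by e^(0.0625×2) = 1.1331485.
SEK growth factor: e^(0.0254×2) = 1.0521124.
Forward (HUF per SEK) = 41.867 × 1.1331485 / 1.0521124 = 45.09169.
Quoted the other way: 1/45.09169 = 0.022177 SEK per HUF.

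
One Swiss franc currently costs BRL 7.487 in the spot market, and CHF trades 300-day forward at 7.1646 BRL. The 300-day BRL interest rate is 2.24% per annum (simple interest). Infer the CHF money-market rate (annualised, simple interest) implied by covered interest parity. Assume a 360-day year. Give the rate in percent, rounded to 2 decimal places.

T = 300/360 years.
CIP gives F = S · g_BRL/g_CHF, so g_BRL/g_CHF = 7.1646/7.487 = 0.9569387.
The BRL side grows by 1 + 0.0224×300/360 = 1.0186667.
That pins the CHF growth at 1.0645057.
r = (1.0645057 − 1)/(300/360) = 0.077407 → 7.74%.

7.74%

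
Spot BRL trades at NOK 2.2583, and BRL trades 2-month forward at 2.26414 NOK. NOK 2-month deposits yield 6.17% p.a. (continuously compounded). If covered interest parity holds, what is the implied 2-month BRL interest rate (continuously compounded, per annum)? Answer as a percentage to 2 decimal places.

T = 2/12 years.
By CIP, F/S equals the NOK-to-BRL growth ratio: 2.26414/2.2583 = 1.0025860.
NOK growth factor: e^(0.0617×2/12) = 1.0103364.
Hence g_BRL = 1.0077304.
r = ln(1.0077304)/(2/12) = 0.046204 → 4.62%.

4.62%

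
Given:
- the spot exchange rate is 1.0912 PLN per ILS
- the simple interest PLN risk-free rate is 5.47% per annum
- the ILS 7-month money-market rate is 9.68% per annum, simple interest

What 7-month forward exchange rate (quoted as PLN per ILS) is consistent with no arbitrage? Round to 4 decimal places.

1.0658

T = 7/12 years.
PLN accumulates by 1 + 0.0547×7/12 = 1.0319083.
ILS accumulates by 1 + 0.0968×7/12 = 1.0564667.
Forward (PLN per ILS) = 1.0912 × 1.0319083 / 1.0564667 = 1.065834.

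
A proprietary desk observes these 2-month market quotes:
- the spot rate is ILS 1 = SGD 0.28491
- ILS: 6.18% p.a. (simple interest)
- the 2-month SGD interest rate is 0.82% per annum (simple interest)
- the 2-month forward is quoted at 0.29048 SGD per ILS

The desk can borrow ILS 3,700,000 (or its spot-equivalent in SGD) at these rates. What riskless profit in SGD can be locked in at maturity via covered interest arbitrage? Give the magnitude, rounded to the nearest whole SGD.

T = 2/12 years.
Route A — deposit ILS, sell forward: 3,700,000 × 1.010300 × 0.29048 = SGD 1,085,846.19.
Route B — convert at spot, deposit SGD: 3,700,000 × 0.28491 × 1.001366667 = SGD 1,055,607.70.
The quoted forward overvalues ILS, so borrow SGD, buy ILS at spot, deposit the ILS at 6.18%, and sell the proceeds forward at 0.29048.
The gap between the two covered legs is SGD 30,238.

SGD 30,238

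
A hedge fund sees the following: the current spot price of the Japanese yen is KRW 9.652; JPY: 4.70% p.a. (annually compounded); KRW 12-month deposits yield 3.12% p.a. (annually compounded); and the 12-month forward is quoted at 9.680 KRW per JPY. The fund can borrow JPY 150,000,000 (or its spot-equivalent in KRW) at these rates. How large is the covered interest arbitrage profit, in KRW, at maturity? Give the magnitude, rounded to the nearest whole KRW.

T = 1 year.
Invest the JPY and cover forward: 150,000,000 × 1.047000 × 9.680 = KRW 1,520,244,000.00.
Convert at spot and invest in KRW: 150,000,000 × 9.652 × 1.031200 = KRW 1,492,971,360.00.
The quoted forward overvalues JPY, so borrow KRW, buy JPY at spot, deposit the JPY at 4.70%, and sell the proceeds forward at 9.680.
The gap between the two covered legs is KRW 27,272,640.

KRW 27,272,640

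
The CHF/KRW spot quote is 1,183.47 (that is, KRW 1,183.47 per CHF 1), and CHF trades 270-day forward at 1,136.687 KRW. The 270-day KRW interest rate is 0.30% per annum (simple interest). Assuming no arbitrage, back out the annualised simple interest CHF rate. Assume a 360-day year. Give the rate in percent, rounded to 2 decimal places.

5.80%

T = 270/360 years.
CIP gives F = S · g_KRW/g_CHF, so g_KRW/g_CHF = 1136.687/1183.47 = 0.9604696.
KRW growth factor: 1 + 0.0030×270/360 = 1.002250.
That pins the CHF growth at 1.043500.
(1.043500 − 1)/T = 0.058000, i.e. 5.80%.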